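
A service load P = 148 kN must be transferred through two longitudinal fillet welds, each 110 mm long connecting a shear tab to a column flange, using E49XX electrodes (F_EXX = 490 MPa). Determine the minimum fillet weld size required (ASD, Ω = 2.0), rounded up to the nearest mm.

Total weld length L = 220 mm.
Required throat t_e = P × Ω / (0.6 F_EXX × L) = 148 × 2.0 / (0.6 × 490 × 220 × 10⁻³) = 4.576 mm.
Required leg w = t_e / 0.707 = 6.473 mm → use 7 mm.

w = 7 mm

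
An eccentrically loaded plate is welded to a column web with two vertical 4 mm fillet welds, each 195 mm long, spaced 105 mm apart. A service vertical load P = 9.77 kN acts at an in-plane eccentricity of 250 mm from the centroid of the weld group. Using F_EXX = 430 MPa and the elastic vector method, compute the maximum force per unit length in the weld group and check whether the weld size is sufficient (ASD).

f_max ≈ 131 N/mm; adequate

Total weld length L_w = 390 mm. Treat welds as unit-width lines.
Polar moment about centroid: J = 2[d³/12 + d(b/2)²] = 2[195³/12 + 195×52.5²] = 2311000 mm³.
Direct shear f_v = P/L_w = 9.77×10³ / 390 = 25.05 N/mm (vertical).
Torsion M = P·e = 9.77×10³ × 250 = 2442500 N·mm.
Critical point at (x, y) = (52.5, 97.5) from centroid. f_tx = M·y/J = 103.1 N/mm; f_ty = M·x/J = 55.49 N/mm.
Resultant f_max = √[f_tx² + (f_v + f_ty)²] = √[103.1² + (25.05 + 55.49)²] = 130.8 N/mm.
Capacity per unit length: r_n/Ω = (1/2.0) × 0.6 × 430 × (0.707 × 4) = 364.8 N/mm.
130.8 ≤ 364.8 → adequate.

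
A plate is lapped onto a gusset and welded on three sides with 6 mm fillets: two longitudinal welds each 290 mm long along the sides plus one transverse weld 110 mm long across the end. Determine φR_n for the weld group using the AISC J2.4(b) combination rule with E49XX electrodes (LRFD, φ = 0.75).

φR_n ≈ 645 kN

E49XX → F_EXX = 490 MPa.
t_e = 0.707 × 6 = 4.242 mm.
R_nwl = 0.6 × 490 × 4.242 × 580 × 10⁻³ = 723.3 kN (longitudinal, 2 welds).
R_nwt = 0.6 × 490 × 4.242 × 110 × 10⁻³ = 137.2 kN (transverse, base value).
(i) R_nwl + R_nwt = 860.5 kN; (ii) 0.85 R_nwl + 1.5 R_nwt = 820.6 kN.
R_n = max = 860.5 kN [governs: (i)]; φR_n = 645.4 kN.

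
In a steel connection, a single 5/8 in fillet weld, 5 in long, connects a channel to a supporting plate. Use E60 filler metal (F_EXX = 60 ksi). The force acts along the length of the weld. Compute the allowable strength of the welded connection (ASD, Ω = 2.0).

R_n/Ω ≈ 39.8 kips

Effective throat t_e = 0.707 × 0.625 = 0.4419 in.
Total length L = 5 in; A_we = 0.4419 × 5 = 2.209 in².
F_nw = 0.6 F_EXX = 0.6 × 60 = 36 ksi.
R_n = 36 × 2.209 = 79.54 kips; R_n/Ω = 79.54/2.0 = 39.77 kips.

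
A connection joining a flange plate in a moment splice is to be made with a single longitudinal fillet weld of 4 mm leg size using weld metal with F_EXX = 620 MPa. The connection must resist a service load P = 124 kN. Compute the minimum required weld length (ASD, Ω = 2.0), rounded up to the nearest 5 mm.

Throat t_e = 0.707 × 4 = 2.828 mm.
r_n/Ω = (0.6 × 620 × 2.828) / 2.0 = 526 N/mm = 0.526 kN/mm.
L_req = P / (r_n/Ω) = 124 / 0.526 = 235.7 mm total.
Round up → use L = 240 mm.

L = 240 mm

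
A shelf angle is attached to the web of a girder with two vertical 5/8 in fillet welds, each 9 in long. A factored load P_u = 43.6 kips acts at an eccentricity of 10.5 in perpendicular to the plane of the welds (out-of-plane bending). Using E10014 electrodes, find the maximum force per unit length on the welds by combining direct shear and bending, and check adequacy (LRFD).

f_max ≈ 17.1 kip/in; adequate

E100XX → F_EXX = 100 ksi.
L_w = 2 × 9 = 18 in; section modulus (unit throat) S = 2 × L²/6 = 27 in².
Direct shear f_v = P/L_w = 43.6/18 = 2.422 kip/in.
Moment M = P × e = 43.6 × 10.5 = 457.8 kip·in; bending f_b = M/S = 16.96 kip/in.
f_max = √(f_v² + f_b²) = √(2.422² + 16.96²) = 17.13 kip/in.
φr_n = 0.75 × 0.6 × 100 × (0.707 × 0.625) = 19.88 kip/in → adequate.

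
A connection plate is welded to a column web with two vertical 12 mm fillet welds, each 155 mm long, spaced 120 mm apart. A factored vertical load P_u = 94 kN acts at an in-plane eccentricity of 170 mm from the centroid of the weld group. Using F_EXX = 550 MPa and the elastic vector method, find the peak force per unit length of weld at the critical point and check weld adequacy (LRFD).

f_max ≈ 1110 N/mm; adequate

Total weld length L_w = 310 mm. Treat welds as unit-width lines.
Polar moment about centroid: J = 2[d³/12 + d(b/2)²] = 2[155³/12 + 155×60²] = 1737000 mm³.
Direct shear f_v = P/L_w = 94×10³ / 310 = 303.2 N/mm (vertical).
Torsion M = P·e = 94×10³ × 170 = 15980000 N·mm.
Critical point at (x, y) = (60, 77.5) from centroid. f_tx = M·y/J = 713.1 N/mm; f_ty = M·x/J = 552.1 N/mm.
Resultant f_max = √[f_tx² + (f_v + f_ty)²] = √[713.1² + (303.2 + 552.1)²] = 1114 N/mm.
Capacity per unit length: φr_n = 0.75 × 0.6 × 550 × (0.707 × 12) = 2100 N/mm.
1114 ≤ 2100 → adequate.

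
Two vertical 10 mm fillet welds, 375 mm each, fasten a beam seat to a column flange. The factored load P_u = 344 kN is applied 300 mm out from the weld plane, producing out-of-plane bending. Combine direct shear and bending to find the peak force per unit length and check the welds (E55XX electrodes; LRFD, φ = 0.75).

f_max ≈ 2250 N/mm; NOT adequate

E55XX → F_EXX = 550 MPa.
L_w = 2 × 375 = 750 mm; section modulus (unit throat) S = 2 × L²/6 = 46880 mm².
Direct shear f_v = P/L_w = 344×10³/750 = 458.7 N/mm.
Moment M = P × e = 344×10³ × 300 = 103200000 N·mm; bending f_b = M/S = 2202 N/mm.
f_max = √(f_v² + f_b²) = √(458.7² + 2202²) = 2249 N/mm.
φr_n = 0.75 × 0.6 × 550 × (0.707 × 10) = 1750 N/mm → NOT adequate.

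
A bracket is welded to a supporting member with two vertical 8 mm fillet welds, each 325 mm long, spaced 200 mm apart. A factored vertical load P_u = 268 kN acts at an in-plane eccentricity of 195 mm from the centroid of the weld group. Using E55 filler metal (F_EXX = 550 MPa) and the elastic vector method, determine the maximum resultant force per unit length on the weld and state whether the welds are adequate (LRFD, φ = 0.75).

f_max ≈ 1090 N/mm; adequate

Total weld length L_w = 650 mm. Treat welds as unit-width lines.
Polar moment about centroid: J = 2[d³/12 + d(b/2)²] = 2[325³/12 + 325×100²] = 12220000 mm³.
Direct shear f_v = P/L_w = 268×10³ / 650 = 412.3 N/mm (vertical).
Torsion M = P·e = 268×10³ × 195 = 52260000 N·mm.
Critical point at (x, y) = (100, 162.5) from centroid. f_tx = M·y/J = 694.9 N/mm; f_ty = M·x/J = 427.6 N/mm.
Resultant f_max = √[f_tx² + (f_v + f_ty)²] = √[694.9² + (412.3 + 427.6)²] = 1090 N/mm.
Capacity per unit length: φr_n = 0.75 × 0.6 × 550 × (0.707 × 8) = 1400 N/mm.
1090 ≤ 1400 → adequate.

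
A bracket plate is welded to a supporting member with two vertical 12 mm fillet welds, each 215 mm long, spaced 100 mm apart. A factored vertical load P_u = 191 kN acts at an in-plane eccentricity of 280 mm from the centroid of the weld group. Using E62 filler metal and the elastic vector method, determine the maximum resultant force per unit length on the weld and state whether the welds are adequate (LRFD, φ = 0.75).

E62XX → F_EXX = 620 MPa.
Total weld length L_w = 430 mm. Treat welds as unit-width lines.
Polar moment about centroid: J = 2[d³/12 + d(b/2)²] = 2[215³/12 + 215×50²] = 2731000 mm³.
Direct shear f_v = P/L_w = 191×10³ / 430 = 444.2 N/mm (vertical).
Torsion M = P·e = 191×10³ × 280 = 53480000 N·mm.
Critical point at (x, y) = (50, 107.5) from centroid. f_tx = M·y/J = 2105 N/mm; f_ty = M·x/J = 979 N/mm.
Resultant f_max = √[f_tx² + (f_v + f_ty)²] = √[2105² + (444.2 + 979)²] = 2541 N/mm.
Capacity per unit length: φr_n = 0.75 × 0.6 × 620 × (0.707 × 12) = 2367 N/mm.
2541 > 2367 → NOT adequate.

f_max ≈ 2540 N/mm; NOT adequate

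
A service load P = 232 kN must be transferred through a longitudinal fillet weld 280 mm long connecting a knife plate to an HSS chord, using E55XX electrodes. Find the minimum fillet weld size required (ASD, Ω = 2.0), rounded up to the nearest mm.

w = 8 mm

E55XX → F_EXX = 550 MPa.
Total weld length L = 280 mm.
Required throat t_e = P × Ω / (0.6 F_EXX × L) = 232 × 2.0 / (0.6 × 550 × 280 × 10⁻³) = 5.022 mm.
Required leg w = t_e / 0.707 = 7.103 mm → use 8 mm.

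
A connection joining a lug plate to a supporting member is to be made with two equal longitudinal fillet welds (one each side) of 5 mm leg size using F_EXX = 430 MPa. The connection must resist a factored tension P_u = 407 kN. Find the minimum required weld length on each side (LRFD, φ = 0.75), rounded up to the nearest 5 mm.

Throat t_e = 0.707 × 5 = 3.535 mm.
φr_n = 0.75 × 0.6 × 430 × 3.535 × 10⁻³ = 0.684 kN/mm.
L_req = P_u / φr_n = 407 / 0.684 = 595 mm total.
Per side: 595 / 2 = 297.5 mm.
Round up → use L = 300 mm on each side.

L = 300 mm on each side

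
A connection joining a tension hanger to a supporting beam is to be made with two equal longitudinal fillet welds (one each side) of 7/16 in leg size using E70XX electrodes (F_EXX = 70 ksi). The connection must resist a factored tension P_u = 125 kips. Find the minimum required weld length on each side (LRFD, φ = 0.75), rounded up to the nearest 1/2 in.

Throat t_e = 0.707 × 0.4375 = 0.3093 in.
φr_n = 0.75 × 0.6 × 70 × 0.3093 = 9.743 kips/in.
L_req = P_u / φr_n = 125 / 9.743 = 12.83 in total.
Per side: 12.83 / 2 = 6.415 in.
Round up → use L = 6.5 in on each side.

L = 6.5 in on each side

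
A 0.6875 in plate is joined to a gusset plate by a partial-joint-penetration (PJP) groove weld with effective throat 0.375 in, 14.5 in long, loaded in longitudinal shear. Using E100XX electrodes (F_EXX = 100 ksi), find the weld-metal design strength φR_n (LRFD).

φR_n ≈ 245 kip

Effective throat (given) t_e = 0.375 in.
A_we = 0.375 × 14.5 = 5.438 in².
F_nw = 0.6 F_EXX = 60 ksi.
φR_n = 0.75 × 60 × 5.438 = 244.7 kip.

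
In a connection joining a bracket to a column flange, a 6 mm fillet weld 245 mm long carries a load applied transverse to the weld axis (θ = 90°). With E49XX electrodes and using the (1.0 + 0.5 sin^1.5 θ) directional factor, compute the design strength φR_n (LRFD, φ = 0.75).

φR_n ≈ 344 kN

E49XX → F_EXX = 490 MPa.
t_e = 0.707 × 6 = 4.242 mm; A_we = 4.242 × 245 = 1039 mm².
Directional factor: 1.0 + 0.5 sin^1.5(90°) = 1.5.
F_nw = 0.6 × 490 × 1.5 = 441 MPa.
φR_n = 0.75 × 441 × 1039 × 10⁻³ = 343.7 kN.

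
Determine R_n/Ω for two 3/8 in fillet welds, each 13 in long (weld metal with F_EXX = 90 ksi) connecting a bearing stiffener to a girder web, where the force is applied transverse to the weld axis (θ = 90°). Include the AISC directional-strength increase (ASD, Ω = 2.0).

t_e = 0.707 × 0.375 = 0.2651 in; A_we = 0.2651 × 26 = 6.893 in².
Directional factor: 1.0 + 0.5 sin^1.5(90°) = 1.5.
F_nw = 0.6 × 90 × 1.5 = 81 ksi.
R_n/Ω = (81 × 6.893) / 2.0 = 279.2 kip.

R_n/Ω ≈ 279 kip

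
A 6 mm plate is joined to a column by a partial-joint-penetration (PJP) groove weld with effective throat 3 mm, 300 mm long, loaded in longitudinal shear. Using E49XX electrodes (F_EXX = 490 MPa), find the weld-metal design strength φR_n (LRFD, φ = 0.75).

Effective throat (given) t_e = 3 mm.
A_we = 3 × 300 = 900 mm².
F_nw = 0.6 F_EXX = 294 MPa.
φR_n = 0.75 × 294 × 900 × 10⁻³ = 198.5 kN.

φR_n ≈ 198 kN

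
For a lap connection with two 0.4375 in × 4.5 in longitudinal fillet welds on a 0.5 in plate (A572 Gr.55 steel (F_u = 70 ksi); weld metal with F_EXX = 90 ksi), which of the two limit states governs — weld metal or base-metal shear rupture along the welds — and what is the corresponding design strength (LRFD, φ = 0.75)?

φR_n ≈ 113 kips (weld metal governs)

t_e = 0.707 × 0.4375 = 0.3093 in; L = 9 in.
Weld metal: φR_n = 0.75 × 0.6 × 90 × 0.3093 × 9 = 112.7 kips.
Base metal (shear rupture): φR_n = 0.75 × 0.6 × 70 × 0.5 × 9 = 141.8 kips.
Governing: weld metal.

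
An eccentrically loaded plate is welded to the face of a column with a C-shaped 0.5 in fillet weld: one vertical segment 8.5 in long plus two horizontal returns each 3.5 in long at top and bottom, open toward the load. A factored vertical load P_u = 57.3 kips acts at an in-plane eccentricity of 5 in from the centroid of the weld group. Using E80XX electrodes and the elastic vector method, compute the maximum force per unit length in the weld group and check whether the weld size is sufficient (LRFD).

E80XX → F_EXX = 80 ksi.
Total weld length L_w = 15.5 in. Treat welds as unit-width lines.
Centroid: x̄ = 2×3.5×1.75 / 15.5 = 0.7903 in from the vertical weld.
Polar moment about centroid: J = I_x + I_y = [8.5³/12 + 2×3.5×4.25²] + [8.5×0.7903² + 2(3.5³/12 + 3.5×0.9597²)] = 196.5 in³.
Direct shear f_v = P/L_w = 57.3 / 15.5 = 3.697 kip/in (vertical).
Torsion M = P·e = 57.3 × 5 = 286.5 kip·in.
Critical point at (x, y) = (2.71, 4.25) from centroid. f_tx = M·y/J = 6.196 kip/in; f_ty = M·x/J = 3.95 kip/in.
Resultant f_max = √[f_tx² + (f_v + f_ty)²] = √[6.196² + (3.697 + 3.95)²] = 9.842 kip/in.
Capacity per unit length: φr_n = 0.75 × 0.6 × 80 × (0.707 × 0.5) = 12.73 kip/in.
9.842 ≤ 12.73 → adequate.

f_max ≈ 9.84 kip/in; adequate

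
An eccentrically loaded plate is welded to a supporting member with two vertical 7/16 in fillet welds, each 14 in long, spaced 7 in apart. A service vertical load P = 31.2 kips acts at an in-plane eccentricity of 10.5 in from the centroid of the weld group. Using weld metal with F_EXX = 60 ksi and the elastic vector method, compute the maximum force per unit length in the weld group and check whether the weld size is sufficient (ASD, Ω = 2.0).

f_max ≈ 3.83 kip/in; adequate

Total weld length L_w = 28 in. Treat welds as unit-width lines.
Polar moment about centroid: J = 2[d³/12 + d(b/2)²] = 2[14³/12 + 14×3.5²] = 800.3 in³.
Direct shear f_v = P/L_w = 31.2 / 28 = 1.114 kip/in (vertical).
Torsion M = P·e = 31.2 × 10.5 = 327.6 kip·in.
Critical point at (x, y) = (3.5, 7) from centroid. f_tx = M·y/J = 2.865 kip/in; f_ty = M·x/J = 1.433 kip/in.
Resultant f_max = √[f_tx² + (f_v + f_ty)²] = √[2.865² + (1.114 + 1.433)²] = 3.834 kip/in.
Capacity per unit length: r_n/Ω = (1/2.0) × 0.6 × 60 × (0.707 × 0.4375) = 5.568 kip/in.
3.834 ≤ 5.568 → adequate.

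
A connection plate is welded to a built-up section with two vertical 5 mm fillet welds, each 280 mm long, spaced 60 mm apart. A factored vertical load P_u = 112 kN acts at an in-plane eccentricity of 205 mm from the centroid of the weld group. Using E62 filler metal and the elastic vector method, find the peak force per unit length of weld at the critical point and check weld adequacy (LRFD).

E62XX → F_EXX = 620 MPa.
Total weld length L_w = 560 mm. Treat welds as unit-width lines.
Polar moment about centroid: J = 2[d³/12 + d(b/2)²] = 2[280³/12 + 280×30²] = 4163000 mm³.
Direct shear f_v = P/L_w = 112×10³ / 560 = 200 N/mm (vertical).
Torsion M = P·e = 112×10³ × 205 = 22960000 N·mm.
Critical point at (x, y) = (30, 140) from centroid. f_tx = M·y/J = 772.2 N/mm; f_ty = M·x/J = 165.5 N/mm.
Resultant f_max = √[f_tx² + (f_v + f_ty)²] = √[772.2² + (200 + 165.5)²] = 854.3 N/mm.
Capacity per unit length: φr_n = 0.75 × 0.6 × 620 × (0.707 × 5) = 986.3 N/mm.
854.3 ≤ 986.3 → adequate.

f_max ≈ 854 N/mm; adequate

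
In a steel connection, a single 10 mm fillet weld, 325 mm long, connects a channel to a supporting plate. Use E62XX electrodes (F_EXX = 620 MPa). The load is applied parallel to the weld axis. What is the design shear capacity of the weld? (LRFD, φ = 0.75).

φR_n ≈ 641 kN

Effective throat t_e = 0.707 × 10 = 7.07 mm.
Total length L = 325 mm; A_we = 7.07 × 325 = 2298 mm².
F_nw = 0.6 F_EXX = 0.6 × 620 = 372 MPa.
φR_n = 0.75 × 372 × 2298 × 10⁻³ = 641.1 kN.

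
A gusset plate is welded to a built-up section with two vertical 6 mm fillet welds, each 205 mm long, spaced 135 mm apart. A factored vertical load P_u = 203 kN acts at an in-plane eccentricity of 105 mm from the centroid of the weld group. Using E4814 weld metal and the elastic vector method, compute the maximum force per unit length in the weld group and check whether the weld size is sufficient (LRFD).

f_max ≈ 1140 N/mm; NOT adequate

E48XX → F_EXX = 480 MPa.
Total weld length L_w = 410 mm. Treat welds as unit-width lines.
Polar moment about centroid: J = 2[d³/12 + d(b/2)²] = 2[205³/12 + 205×67.5²] = 3304000 mm³.
Direct shear f_v = P/L_w = 203×10³ / 410 = 495.1 N/mm (vertical).
Torsion M = P·e = 203×10³ × 105 = 21315000 N·mm.
Critical point at (x, y) = (67.5, 102.5) from centroid. f_tx = M·y/J = 661.3 N/mm; f_ty = M·x/J = 435.5 N/mm.
Resultant f_max = √[f_tx² + (f_v + f_ty)²] = √[661.3² + (495.1 + 435.5)²] = 1142 N/mm.
Capacity per unit length: φr_n = 0.75 × 0.6 × 480 × (0.707 × 6) = 916.3 N/mm.
1142 > 916.3 → NOT adequate.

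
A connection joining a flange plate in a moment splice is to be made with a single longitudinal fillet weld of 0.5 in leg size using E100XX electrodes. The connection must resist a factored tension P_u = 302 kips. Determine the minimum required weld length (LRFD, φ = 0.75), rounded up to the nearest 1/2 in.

E100XX → F_EXX = 100 ksi.
Throat t_e = 0.707 × 0.5 = 0.3535 in.
φr_n = 0.75 × 0.6 × 100 × 0.3535 = 15.91 kips/in.
L_req = P_u / φr_n = 302 / 15.91 = 18.98 in total.
Round up → use L = 19 in.

L = 19 in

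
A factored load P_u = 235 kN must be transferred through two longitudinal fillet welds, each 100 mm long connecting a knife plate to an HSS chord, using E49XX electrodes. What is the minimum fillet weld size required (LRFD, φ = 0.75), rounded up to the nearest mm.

E49XX → F_EXX = 490 MPa.
Total weld length L = 200 mm.
Required throat t_e = P_u / (φ × 0.6 F_EXX × L) = 235 / (0.75 × 0.6 × 490 × 200 × 10⁻³) = 5.329 mm.
Required leg w = t_e / 0.707 = 7.537 mm → use 8 mm.

w = 8 mm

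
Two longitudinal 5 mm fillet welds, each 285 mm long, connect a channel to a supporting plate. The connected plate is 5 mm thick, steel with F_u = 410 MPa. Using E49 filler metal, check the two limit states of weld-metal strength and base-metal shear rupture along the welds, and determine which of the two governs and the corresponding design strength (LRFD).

E49XX → F_EXX = 490 MPa.
t_e = 0.707 × 5 = 3.535 mm; L = 570 mm.
Weld metal: φR_n = 0.75 × 0.6 × 490 × 3.535 × 570 × 10⁻³ = 444.3 kN.
Base metal (shear rupture): φR_n = 0.75 × 0.6 × 410 × 5 × 570 × 10⁻³ = 525.8 kN.
Governing: weld metal.

φR_n ≈ 444 kN (weld metal governs)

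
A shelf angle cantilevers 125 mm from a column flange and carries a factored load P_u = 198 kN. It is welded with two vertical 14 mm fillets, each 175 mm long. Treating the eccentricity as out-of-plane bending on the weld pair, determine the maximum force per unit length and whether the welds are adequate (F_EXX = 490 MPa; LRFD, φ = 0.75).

L_w = 2 × 175 = 350 mm; section modulus (unit throat) S = 2 × L²/6 = 10210 mm².
Direct shear f_v = P/L_w = 198×10³/350 = 565.7 N/mm.
Moment M = P × e = 198×10³ × 125 = 24750000 N·mm; bending f_b = M/S = 2424 N/mm.
f_max = √(f_v² + f_b²) = √(565.7² + 2424²) = 2490 N/mm.
φr_n = 0.75 × 0.6 × 490 × (0.707 × 14) = 2183 N/mm → NOT adequate.

f_max ≈ 2490 N/mm; NOT adequate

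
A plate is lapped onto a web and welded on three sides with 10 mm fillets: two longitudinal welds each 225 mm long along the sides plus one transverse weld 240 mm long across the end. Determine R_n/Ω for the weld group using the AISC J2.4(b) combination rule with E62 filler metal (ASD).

E62XX → F_EXX = 620 MPa.
t_e = 0.707 × 10 = 7.07 mm.
R_nwl = 0.6 × 620 × 7.07 × 450 × 10⁻³ = 1184 kN (longitudinal, 2 welds).
R_nwt = 0.6 × 620 × 7.07 × 240 × 10⁻³ = 631.2 kN (transverse, base value).
(i) R_nwl + R_nwt = 1815 kN; (ii) 0.85 R_nwl + 1.5 R_nwt = 1953 kN.
R_n = max = 1953 kN [governs: (ii)]; R_n/Ω = 976.4 kN.

R_n/Ω ≈ 976 kN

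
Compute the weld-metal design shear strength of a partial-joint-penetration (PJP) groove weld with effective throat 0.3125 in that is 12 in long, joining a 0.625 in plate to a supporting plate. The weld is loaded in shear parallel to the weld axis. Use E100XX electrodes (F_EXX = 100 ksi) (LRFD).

Effective throat (given) t_e = 0.3125 in.
A_we = 0.3125 × 12 = 3.75 in².
F_nw = 0.6 F_EXX = 60 ksi.
φR_n = 0.75 × 60 × 3.75 = 168.8 kip.

φR_n ≈ 169 kip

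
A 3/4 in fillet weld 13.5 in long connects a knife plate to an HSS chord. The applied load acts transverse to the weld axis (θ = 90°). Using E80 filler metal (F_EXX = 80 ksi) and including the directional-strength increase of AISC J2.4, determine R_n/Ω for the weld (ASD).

t_e = 0.707 × 0.75 = 0.5302 in; A_we = 0.5302 × 13.5 = 7.158 in².
Directional factor: 1.0 + 0.5 sin^1.5(90°) = 1.5.
F_nw = 0.6 × 80 × 1.5 = 72 ksi.
R_n/Ω = (72 × 7.158) / 2.0 = 257.7 kips.

R_n/Ω ≈ 258 kips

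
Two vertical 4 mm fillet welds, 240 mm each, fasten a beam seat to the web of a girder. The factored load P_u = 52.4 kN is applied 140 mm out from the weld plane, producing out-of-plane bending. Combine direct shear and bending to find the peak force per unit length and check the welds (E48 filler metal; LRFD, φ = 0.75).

f_max ≈ 397 N/mm; adequate

E48XX → F_EXX = 480 MPa.
L_w = 2 × 240 = 480 mm; section modulus (unit throat) S = 2 × L²/6 = 19200 mm².
Direct shear f_v = P/L_w = 52.4×10³/480 = 109.2 N/mm.
Moment M = P × e = 52.4×10³ × 140 = 7336000 N·mm; bending f_b = M/S = 382.1 N/mm.
f_max = √(f_v² + f_b²) = √(109.2² + 382.1²) = 397.4 N/mm.
φr_n = 0.75 × 0.6 × 480 × (0.707 × 4) = 610.8 N/mm → adequate.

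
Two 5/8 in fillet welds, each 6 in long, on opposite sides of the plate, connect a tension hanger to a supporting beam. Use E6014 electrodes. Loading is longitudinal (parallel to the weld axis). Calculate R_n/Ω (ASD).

E60XX → F_EXX = 60 ksi.
Effective throat t_e = 0.707 × 0.625 = 0.4419 in.
Total length L = 12 in; A_we = 0.4419 × 12 = 5.302 in².
F_nw = 0.6 F_EXX = 0.6 × 60 = 36 ksi.
R_n = 36 × 5.302 = 190.9 kips; R_n/Ω = 190.9/2.0 = 95.44 kips.

R_n/Ω ≈ 95.4 kips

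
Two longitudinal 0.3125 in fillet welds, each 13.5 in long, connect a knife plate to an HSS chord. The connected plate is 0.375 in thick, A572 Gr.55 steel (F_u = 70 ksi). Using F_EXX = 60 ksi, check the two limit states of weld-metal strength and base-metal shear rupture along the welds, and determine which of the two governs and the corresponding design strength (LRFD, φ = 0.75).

φR_n ≈ 161 kips (weld metal governs)

t_e = 0.707 × 0.3125 = 0.2209 in; L = 27 in.
Weld metal: φR_n = 0.75 × 0.6 × 60 × 0.2209 × 27 = 161.1 kips.
Base metal (shear rupture): φR_n = 0.75 × 0.6 × 70 × 0.375 × 27 = 318.9 kips.
Governing: weld metal.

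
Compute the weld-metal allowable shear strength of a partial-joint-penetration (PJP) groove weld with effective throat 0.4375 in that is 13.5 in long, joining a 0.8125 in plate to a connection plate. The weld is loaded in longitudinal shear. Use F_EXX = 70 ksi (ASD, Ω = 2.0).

Effective throat (given) t_e = 0.4375 in.
A_we = 0.4375 × 13.5 = 5.906 in².
F_nw = 0.6 F_EXX = 42 ksi.
R_n/Ω = (42 × 5.906) / 2.0 = 124 kip.

R_n/Ω ≈ 124 kip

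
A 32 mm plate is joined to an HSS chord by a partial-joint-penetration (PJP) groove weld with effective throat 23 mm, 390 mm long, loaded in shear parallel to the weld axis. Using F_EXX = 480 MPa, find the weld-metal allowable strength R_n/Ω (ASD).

R_n/Ω ≈ 1290 kN

Effective throat (given) t_e = 23 mm.
A_we = 23 × 390 = 8970 mm².
F_nw = 0.6 F_EXX = 288 MPa.
R_n/Ω = (288 × 8970) / 2.0 × 10⁻³ = 1292 kN.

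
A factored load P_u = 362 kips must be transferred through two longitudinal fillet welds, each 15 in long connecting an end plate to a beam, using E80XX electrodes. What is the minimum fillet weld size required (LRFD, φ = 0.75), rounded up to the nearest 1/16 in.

w = 1/2 in

E80XX → F_EXX = 80 ksi.
Total weld length L = 30 in.
Required throat t_e = P_u / (φ × 0.6 F_EXX × L) = 362 / (0.75 × 0.6 × 80 × 30) = 0.3352 in.
Required leg w = t_e / 0.707 = 0.4741 in → use 1/2 in.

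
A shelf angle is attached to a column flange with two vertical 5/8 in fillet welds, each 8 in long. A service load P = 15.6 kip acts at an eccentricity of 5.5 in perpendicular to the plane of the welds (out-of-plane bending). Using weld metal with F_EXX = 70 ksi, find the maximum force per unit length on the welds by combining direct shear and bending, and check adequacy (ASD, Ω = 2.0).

f_max ≈ 4.14 kip/in; adequate

L_w = 2 × 8 = 16 in; section modulus (unit throat) S = 2 × L²/6 = 21.33 in².
Direct shear f_v = P/L_w = 15.6/16 = 0.975 kip/in.
Moment M = P × e = 15.6 × 5.5 = 85.8 kip·in; bending f_b = M/S = 4.022 kip/in.
f_max = √(f_v² + f_b²) = √(0.975² + 4.022²) = 4.138 kip/in.
r_n/Ω = (1/2.0) × 0.6 × 70 × (0.707 × 0.625) = 9.279 kip/in → adequate.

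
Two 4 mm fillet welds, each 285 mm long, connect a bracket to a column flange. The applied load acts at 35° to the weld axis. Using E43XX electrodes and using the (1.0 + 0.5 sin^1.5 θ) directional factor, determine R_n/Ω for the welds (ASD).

R_n/Ω ≈ 253 kN

E43XX → F_EXX = 430 MPa.
t_e = 0.707 × 4 = 2.828 mm; A_we = 2.828 × 570 = 1612 mm².
Directional factor: 1.0 + 0.5 sin^1.5(35°) = 1.217.
F_nw = 0.6 × 430 × 1.217 = 314 MPa.
R_n/Ω = (314 × 1612) / 2.0 × 10⁻³ = 253.1 kN.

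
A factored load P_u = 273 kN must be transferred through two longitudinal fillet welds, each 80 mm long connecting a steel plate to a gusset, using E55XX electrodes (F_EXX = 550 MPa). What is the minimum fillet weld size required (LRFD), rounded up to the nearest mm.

Total weld length L = 160 mm.
Required throat t_e = P_u / (φ × 0.6 F_EXX × L) = 273 / (0.75 × 0.6 × 550 × 160 × 10⁻³) = 6.894 mm.
Required leg w = t_e / 0.707 = 9.751 mm → use 10 mm.

w = 10 mm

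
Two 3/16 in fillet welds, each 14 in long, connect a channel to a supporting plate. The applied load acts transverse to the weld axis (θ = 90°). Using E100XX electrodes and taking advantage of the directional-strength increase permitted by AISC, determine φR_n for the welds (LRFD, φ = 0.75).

E100XX → F_EXX = 100 ksi.
t_e = 0.707 × 0.1875 = 0.1326 in; A_we = 0.1326 × 28 = 3.712 in².
Directional factor: 1.0 + 0.5 sin^1.5(90°) = 1.5.
F_nw = 0.6 × 100 × 1.5 = 90 ksi.
φR_n = 0.75 × 90 × 3.712 = 250.5 kip.

φR_n ≈ 251 kip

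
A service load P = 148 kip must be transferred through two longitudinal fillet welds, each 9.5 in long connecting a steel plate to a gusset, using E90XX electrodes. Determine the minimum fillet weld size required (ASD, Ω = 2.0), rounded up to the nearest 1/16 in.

E90XX → F_EXX = 90 ksi.
Total weld length L = 19 in.
Required throat t_e = P × Ω / (0.6 F_EXX × L) = 148 × 2.0 / (0.6 × 90 × 19) = 0.2885 in.
Required leg w = t_e / 0.707 = 0.4081 in → use 7/16 in.

w = 7/16 in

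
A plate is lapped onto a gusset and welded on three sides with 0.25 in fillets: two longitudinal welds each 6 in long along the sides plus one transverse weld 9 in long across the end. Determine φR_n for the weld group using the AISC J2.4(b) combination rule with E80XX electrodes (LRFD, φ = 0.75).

E80XX → F_EXX = 80 ksi.
t_e = 0.707 × 0.25 = 0.1767 in.
R_nwl = 0.6 × 80 × 0.1767 × 12 = 101.8 kip (longitudinal, 2 welds).
R_nwt = 0.6 × 80 × 0.1767 × 9 = 76.36 kip (transverse, base value).
(i) R_nwl + R_nwt = 178.2 kip; (ii) 0.85 R_nwl + 1.5 R_nwt = 201.1 kip.
R_n = max = 201.1 kip [governs: (ii)]; φR_n = 150.8 kip.

φR_n ≈ 151 kip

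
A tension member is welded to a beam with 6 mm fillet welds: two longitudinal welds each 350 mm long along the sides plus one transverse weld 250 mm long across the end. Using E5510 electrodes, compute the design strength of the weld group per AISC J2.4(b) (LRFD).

E55XX → F_EXX = 550 MPa.
t_e = 0.707 × 6 = 4.242 mm.
R_nwl = 0.6 × 550 × 4.242 × 700 × 10⁻³ = 979.9 kN (longitudinal, 2 welds).
R_nwt = 0.6 × 550 × 4.242 × 250 × 10⁻³ = 350 kN (transverse, base value).
(i) R_nwl + R_nwt = 1330 kN; (ii) 0.85 R_nwl + 1.5 R_nwt = 1358 kN.
R_n = max = 1358 kN [governs: (ii)]; φR_n = 1018 kN.

φR_n ≈ 1020 kN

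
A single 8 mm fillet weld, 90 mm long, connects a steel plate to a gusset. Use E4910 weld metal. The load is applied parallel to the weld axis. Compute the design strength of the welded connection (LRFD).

E49XX → F_EXX = 490 MPa.
Effective throat t_e = 0.707 × 8 = 5.656 mm.
Total length L = 90 mm; A_we = 5.656 × 90 = 509 mm².
F_nw = 0.6 F_EXX = 0.6 × 490 = 294 MPa.
φR_n = 0.75 × 294 × 509 × 10⁻³ = 112.2 kN.

φR_n ≈ 112 kN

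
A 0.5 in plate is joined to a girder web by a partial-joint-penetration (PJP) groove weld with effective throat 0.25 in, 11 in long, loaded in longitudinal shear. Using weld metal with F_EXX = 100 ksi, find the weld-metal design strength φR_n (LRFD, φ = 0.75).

Effective throat (given) t_e = 0.25 in.
A_we = 0.25 × 11 = 2.75 in².
F_nw = 0.6 F_EXX = 60 ksi.
φR_n = 0.75 × 60 × 2.75 = 123.8 kip.

φR_n ≈ 124 kip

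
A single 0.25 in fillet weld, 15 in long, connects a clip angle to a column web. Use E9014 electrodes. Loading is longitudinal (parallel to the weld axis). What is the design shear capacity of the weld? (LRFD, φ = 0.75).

E90XX → F_EXX = 90 ksi.
Effective throat t_e = 0.707 × 0.25 = 0.1767 in.
Total length L = 15 in; A_we = 0.1767 × 15 = 2.651 in².
F_nw = 0.6 F_EXX = 0.6 × 90 = 54 ksi.
φR_n = 0.75 × 54 × 2.651 = 107.4 kip.

φR_n ≈ 107 kip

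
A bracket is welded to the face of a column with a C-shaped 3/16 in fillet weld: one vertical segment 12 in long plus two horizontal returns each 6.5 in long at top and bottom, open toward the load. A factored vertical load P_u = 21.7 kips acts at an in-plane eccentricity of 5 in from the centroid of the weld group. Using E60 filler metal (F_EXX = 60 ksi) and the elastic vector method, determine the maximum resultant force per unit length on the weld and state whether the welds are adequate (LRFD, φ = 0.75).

f_max ≈ 1.83 kip/in; adequate

Total weld length L_w = 25 in. Treat welds as unit-width lines.
Centroid: x̄ = 2×6.5×3.25 / 25 = 1.69 in from the vertical weld.
Polar moment about centroid: J = I_x + I_y = [12³/12 + 2×6.5×6²] + [12×1.69² + 2(6.5³/12 + 6.5×1.56²)] = 723.7 in³.
Direct shear f_v = P/L_w = 21.7 / 25 = 0.868 kip/in (vertical).
Torsion M = P·e = 21.7 × 5 = 108.5 kip·in.
Critical point at (x, y) = (4.81, 6) from centroid. f_tx = M·y/J = 0.8996 kip/in; f_ty = M·x/J = 0.7212 kip/in.
Resultant f_max = √[f_tx² + (f_v + f_ty)²] = √[0.8996² + (0.868 + 0.7212)²] = 1.826 kip/in.
Capacity per unit length: φr_n = 0.75 × 0.6 × 60 × (0.707 × 0.1875) = 3.579 kip/in.
1.826 ≤ 3.579 → adequate.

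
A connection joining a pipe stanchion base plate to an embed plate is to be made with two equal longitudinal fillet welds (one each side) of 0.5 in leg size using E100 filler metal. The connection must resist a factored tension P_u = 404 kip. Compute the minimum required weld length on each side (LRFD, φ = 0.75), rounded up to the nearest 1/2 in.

L = 13 in on each side

E100XX → F_EXX = 100 ksi.
Throat t_e = 0.707 × 0.5 = 0.3535 in.
φr_n = 0.75 × 0.6 × 100 × 0.3535 = 15.91 kip/in.
L_req = P_u / φr_n = 404 / 15.91 = 25.4 in total.
Per side: 25.4 / 2 = 12.7 in.
Round up → use L = 13 in on each side.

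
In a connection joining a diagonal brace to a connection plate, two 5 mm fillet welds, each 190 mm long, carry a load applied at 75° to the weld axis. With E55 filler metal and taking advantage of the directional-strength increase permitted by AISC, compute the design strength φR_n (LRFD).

φR_n ≈ 490 kN

E55XX → F_EXX = 550 MPa.
t_e = 0.707 × 5 = 3.535 mm; A_we = 3.535 × 380 = 1343 mm².
Directional factor: 1.0 + 0.5 sin^1.5(75°) = 1.475.
F_nw = 0.6 × 550 × 1.475 = 486.6 MPa.
φR_n = 0.75 × 486.6 × 1343 × 10⁻³ = 490.3 kN.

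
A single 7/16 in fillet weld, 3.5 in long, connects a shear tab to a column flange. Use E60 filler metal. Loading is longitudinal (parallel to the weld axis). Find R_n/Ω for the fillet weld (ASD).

R_n/Ω ≈ 19.5 kips

E60XX → F_EXX = 60 ksi.
Effective throat t_e = 0.707 × 0.4375 = 0.3093 in.
Total length L = 3.5 in; A_we = 0.3093 × 3.5 = 1.083 in².
F_nw = 0.6 F_EXX = 0.6 × 60 = 36 ksi.
R_n = 36 × 1.083 = 38.97 kips; R_n/Ω = 38.97/2.0 = 19.49 kips.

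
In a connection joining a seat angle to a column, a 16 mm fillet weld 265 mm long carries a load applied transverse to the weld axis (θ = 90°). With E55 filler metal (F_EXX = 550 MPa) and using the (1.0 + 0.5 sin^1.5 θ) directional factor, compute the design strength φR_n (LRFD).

φR_n ≈ 1110 kN

t_e = 0.707 × 16 = 11.31 mm; A_we = 11.31 × 265 = 2998 mm².
Directional factor: 1.0 + 0.5 sin^1.5(90°) = 1.5.
F_nw = 0.6 × 550 × 1.5 = 495 MPa.
φR_n = 0.75 × 495 × 2998 × 10⁻³ = 1113 kN.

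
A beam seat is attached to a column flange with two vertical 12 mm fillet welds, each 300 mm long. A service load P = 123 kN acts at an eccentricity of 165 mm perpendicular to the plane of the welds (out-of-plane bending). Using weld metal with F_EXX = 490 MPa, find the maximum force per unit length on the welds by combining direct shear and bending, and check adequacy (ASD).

L_w = 2 × 300 = 600 mm; section modulus (unit throat) S = 2 × L²/6 = 30000 mm².
Direct shear f_v = P/L_w = 123×10³/600 = 205 N/mm.
Moment M = P × e = 123×10³ × 165 = 20295000 N·mm; bending f_b = M/S = 676.5 N/mm.
f_max = √(f_v² + f_b²) = √(205² + 676.5²) = 706.9 N/mm.
r_n/Ω = (1/2.0) × 0.6 × 490 × (0.707 × 12) = 1247 N/mm → adequate.

f_max ≈ 707 N/mm; adequate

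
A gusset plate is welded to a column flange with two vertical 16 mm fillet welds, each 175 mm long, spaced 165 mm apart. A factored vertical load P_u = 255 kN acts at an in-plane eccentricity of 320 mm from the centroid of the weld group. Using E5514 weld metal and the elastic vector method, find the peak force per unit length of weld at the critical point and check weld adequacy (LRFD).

f_max ≈ 3540 N/mm; NOT adequate

E55XX → F_EXX = 550 MPa.
Total weld length L_w = 350 mm. Treat welds as unit-width lines.
Polar moment about centroid: J = 2[d³/12 + d(b/2)²] = 2[175³/12 + 175×82.5²] = 3275000 mm³.
Direct shear f_v = P/L_w = 255×10³ / 350 = 728.6 N/mm (vertical).
Torsion M = P·e = 255×10³ × 320 = 81600000 N·mm.
Critical point at (x, y) = (82.5, 87.5) from centroid. f_tx = M·y/J = 2180 N/mm; f_ty = M·x/J = 2055 N/mm.
Resultant f_max = √[f_tx² + (f_v + f_ty)²] = √[2180² + (728.6 + 2055)²] = 3536 N/mm.
Capacity per unit length: φr_n = 0.75 × 0.6 × 550 × (0.707 × 16) = 2800 N/mm.
3536 > 2800 → NOT adequate.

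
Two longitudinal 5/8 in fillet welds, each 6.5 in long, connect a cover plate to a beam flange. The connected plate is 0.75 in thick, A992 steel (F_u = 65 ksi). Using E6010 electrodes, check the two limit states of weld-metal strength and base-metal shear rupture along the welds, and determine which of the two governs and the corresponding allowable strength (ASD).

E60XX → F_EXX = 60 ksi.
t_e = 0.707 × 0.625 = 0.4419 in; L = 13 in.
Weld metal: R_n/Ω = (1/2.0) × 0.6 × 60 × 0.4419 × 13 = 103.4 kip.
Base metal (shear rupture): R_n/Ω = (1/2.0) × 0.6 × 65 × 0.75 × 13 = 190.1 kip.
Governing: weld metal.

R_n/Ω ≈ 103 kip (weld metal governs)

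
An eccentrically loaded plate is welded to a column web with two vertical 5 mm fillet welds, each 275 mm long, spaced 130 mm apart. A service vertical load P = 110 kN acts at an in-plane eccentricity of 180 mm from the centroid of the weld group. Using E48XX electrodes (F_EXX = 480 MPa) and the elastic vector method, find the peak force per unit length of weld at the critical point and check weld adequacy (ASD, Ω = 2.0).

f_max ≈ 632 N/mm; NOT adequate

Total weld length L_w = 550 mm. Treat welds as unit-width lines.
Polar moment about centroid: J = 2[d³/12 + d(b/2)²] = 2[275³/12 + 275×65²] = 5790000 mm³.
Direct shear f_v = P/L_w = 110×10³ / 550 = 200 N/mm (vertical).
Torsion M = P·e = 110×10³ × 180 = 19800000 N·mm.
Critical point at (x, y) = (65, 137.5) from centroid. f_tx = M·y/J = 470.2 N/mm; f_ty = M·x/J = 222.3 N/mm.
Resultant f_max = √[f_tx² + (f_v + f_ty)²] = √[470.2² + (200 + 222.3)²] = 632 N/mm.
Capacity per unit length: r_n/Ω = (1/2.0) × 0.6 × 480 × (0.707 × 5) = 509 N/mm.
632 > 509 → NOT adequate.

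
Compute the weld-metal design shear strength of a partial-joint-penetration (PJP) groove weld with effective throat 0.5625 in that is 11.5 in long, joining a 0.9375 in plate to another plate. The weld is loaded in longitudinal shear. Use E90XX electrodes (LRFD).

E90XX → F_EXX = 90 ksi.
Effective throat (given) t_e = 0.5625 in.
A_we = 0.5625 × 11.5 = 6.469 in².
F_nw = 0.6 F_EXX = 54 ksi.
φR_n = 0.75 × 54 × 6.469 = 262 kips.

φR_n ≈ 262 kips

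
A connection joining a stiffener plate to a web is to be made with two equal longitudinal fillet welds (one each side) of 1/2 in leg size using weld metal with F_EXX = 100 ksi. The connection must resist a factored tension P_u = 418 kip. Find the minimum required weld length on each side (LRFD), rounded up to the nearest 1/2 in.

L = 13.5 in on each side

Throat t_e = 0.707 × 0.5 = 0.3535 in.
φr_n = 0.75 × 0.6 × 100 × 0.3535 = 15.91 kip/in.
L_req = P_u / φr_n = 418 / 15.91 = 26.28 in total.
Per side: 26.28 / 2 = 13.14 in.
Round up → use L = 13.5 in on each side.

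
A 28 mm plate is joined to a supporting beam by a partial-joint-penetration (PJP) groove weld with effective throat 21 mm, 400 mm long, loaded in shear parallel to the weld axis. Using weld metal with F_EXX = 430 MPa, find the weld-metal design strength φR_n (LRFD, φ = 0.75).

Effective throat (given) t_e = 21 mm.
A_we = 21 × 400 = 8400 mm².
F_nw = 0.6 F_EXX = 258 MPa.
φR_n = 0.75 × 258 × 8400 × 10⁻³ = 1625 kN.

φR_n ≈ 1630 kN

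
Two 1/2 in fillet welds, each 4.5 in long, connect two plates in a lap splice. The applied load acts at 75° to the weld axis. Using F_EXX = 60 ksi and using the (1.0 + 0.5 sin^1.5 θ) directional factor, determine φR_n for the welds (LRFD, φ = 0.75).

t_e = 0.707 × 0.5 = 0.3535 in; A_we = 0.3535 × 9 = 3.181 in².
Directional factor: 1.0 + 0.5 sin^1.5(75°) = 1.475.
F_nw = 0.6 × 60 × 1.475 = 53.09 ksi.
φR_n = 0.75 × 53.09 × 3.181 = 126.7 kips.

φR_n ≈ 127 kips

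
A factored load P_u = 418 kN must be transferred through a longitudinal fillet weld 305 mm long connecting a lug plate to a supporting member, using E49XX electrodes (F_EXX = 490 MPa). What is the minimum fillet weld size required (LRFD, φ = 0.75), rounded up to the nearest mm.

Total weld length L = 305 mm.
Required throat t_e = P_u / (φ × 0.6 F_EXX × L) = 418 / (0.75 × 0.6 × 490 × 305 × 10⁻³) = 6.215 mm.
Required leg w = t_e / 0.707 = 8.791 mm → use 9 mm.

w = 9 mm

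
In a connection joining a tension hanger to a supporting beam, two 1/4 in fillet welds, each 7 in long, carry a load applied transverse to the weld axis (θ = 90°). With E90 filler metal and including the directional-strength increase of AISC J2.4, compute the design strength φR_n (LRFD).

φR_n ≈ 150 kip

E90XX → F_EXX = 90 ksi.
t_e = 0.707 × 0.25 = 0.1767 in; A_we = 0.1767 × 14 = 2.474 in².
Directional factor: 1.0 + 0.5 sin^1.5(90°) = 1.5.
F_nw = 0.6 × 90 × 1.5 = 81 ksi.
φR_n = 0.75 × 81 × 2.474 = 150.3 kip.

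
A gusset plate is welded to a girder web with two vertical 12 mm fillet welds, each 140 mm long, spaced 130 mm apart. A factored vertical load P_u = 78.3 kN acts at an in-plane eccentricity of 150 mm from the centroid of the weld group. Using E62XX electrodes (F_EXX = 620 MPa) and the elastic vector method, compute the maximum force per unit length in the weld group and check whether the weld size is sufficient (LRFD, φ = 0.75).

f_max ≈ 898 N/mm; adequate

Total weld length L_w = 280 mm. Treat welds as unit-width lines.
Polar moment about centroid: J = 2[d³/12 + d(b/2)²] = 2[140³/12 + 140×65²] = 1640000 mm³.
Direct shear f_v = P/L_w = 78.3×10³ / 280 = 279.6 N/mm (vertical).
Torsion M = P·e = 78.3×10³ × 150 = 11745000 N·mm.
Critical point at (x, y) = (65, 70) from centroid. f_tx = M·y/J = 501.2 N/mm; f_ty = M·x/J = 465.4 N/mm.
Resultant f_max = √[f_tx² + (f_v + f_ty)²] = √[501.2² + (279.6 + 465.4)²] = 897.9 N/mm.
Capacity per unit length: φr_n = 0.75 × 0.6 × 620 × (0.707 × 12) = 2367 N/mm.
897.9 ≤ 2367 → adequate.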